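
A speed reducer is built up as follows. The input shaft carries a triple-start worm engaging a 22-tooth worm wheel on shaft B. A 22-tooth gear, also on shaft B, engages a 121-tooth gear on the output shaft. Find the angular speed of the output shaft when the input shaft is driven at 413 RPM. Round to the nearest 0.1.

the input shaft → shaft B (worm, 22/3): 413 ÷ 7.3333 = 56.318 RPM
shaft B → the output shaft (gear mesh, 121/22): 56.318 ÷ 5.5 = 10.24 RPM

10.2 RPM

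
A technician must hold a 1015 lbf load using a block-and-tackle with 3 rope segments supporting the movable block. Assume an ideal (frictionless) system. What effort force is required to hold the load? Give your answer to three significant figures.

Block-and-tackle MA = number of supporting rope parts = 3.
Effort = load / MA = 1015 / 3 = 338.33 lbf.

338 lbf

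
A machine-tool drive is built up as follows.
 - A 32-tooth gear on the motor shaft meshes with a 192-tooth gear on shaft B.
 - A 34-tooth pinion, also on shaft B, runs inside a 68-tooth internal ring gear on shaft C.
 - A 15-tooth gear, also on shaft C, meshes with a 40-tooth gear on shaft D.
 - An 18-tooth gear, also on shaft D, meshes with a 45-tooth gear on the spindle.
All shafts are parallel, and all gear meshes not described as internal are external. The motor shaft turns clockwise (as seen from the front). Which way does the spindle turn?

counterclockwise

the motor shaft → shaft B: external mesh, 1 reversal → CCW.
shaft B → shaft C: internal mesh, same direction → CCW.
shaft C → shaft D: external mesh, 1 reversal → CW.
shaft D → the spindle: external mesh, 1 reversal → CCW.
3 reversals in total — an odd number — so the spindle turns opposite to the motor shaft.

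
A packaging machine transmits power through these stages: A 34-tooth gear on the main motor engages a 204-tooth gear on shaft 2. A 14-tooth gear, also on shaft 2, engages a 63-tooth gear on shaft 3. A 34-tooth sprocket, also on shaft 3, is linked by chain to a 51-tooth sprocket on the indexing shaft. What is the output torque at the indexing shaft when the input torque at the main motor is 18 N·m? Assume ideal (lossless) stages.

729 N·m

gear mesh 204/34 = 6 → τ = 18·6 = 108 N·m
gear mesh 63/14 = 4.5 → τ = 108·4.5 = 486 N·m
chain 51/34 = 1.5 → τ = 486·1.5 = 729 N·m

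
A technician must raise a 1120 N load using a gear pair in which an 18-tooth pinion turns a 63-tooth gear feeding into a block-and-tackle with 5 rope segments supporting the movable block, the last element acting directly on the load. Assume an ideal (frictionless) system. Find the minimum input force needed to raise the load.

64 N

Gear pair MA = 63/18 = 3.5.
Block-and-tackle MA = number of supporting rope parts = 5.
Combined ideal MA = 3.5 × 5 = 17.5.
Effort = load / MA = 1120 / 17.5 = 64 N.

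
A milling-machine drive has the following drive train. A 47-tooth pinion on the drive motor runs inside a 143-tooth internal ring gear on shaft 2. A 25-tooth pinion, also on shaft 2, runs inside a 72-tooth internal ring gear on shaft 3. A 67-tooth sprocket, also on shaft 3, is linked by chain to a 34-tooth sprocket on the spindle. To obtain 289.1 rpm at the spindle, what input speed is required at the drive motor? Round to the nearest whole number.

Overall ratio R = 3.0426 × 2.88 × 0.50746 = 4.4467.
Required input speed = output speed × R = 289.1 × 4.4467 = 1285.5 rpm.

1286 rpm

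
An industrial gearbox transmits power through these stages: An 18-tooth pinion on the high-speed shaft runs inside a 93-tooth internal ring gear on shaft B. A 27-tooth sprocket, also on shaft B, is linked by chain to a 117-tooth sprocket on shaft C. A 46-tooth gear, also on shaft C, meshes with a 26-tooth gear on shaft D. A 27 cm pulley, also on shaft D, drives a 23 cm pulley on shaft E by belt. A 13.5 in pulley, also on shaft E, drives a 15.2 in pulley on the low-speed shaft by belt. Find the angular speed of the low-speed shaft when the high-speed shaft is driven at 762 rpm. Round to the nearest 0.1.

62.8 rpm

the high-speed shaft → shaft B (internal gear, 93/18): 762 ÷ 5.1667 = 147.48 rpm
shaft B → shaft C (chain, 117/27): 147.48 ÷ 4.3333 = 34.035 rpm
shaft C → shaft D (gear mesh, 26/46): 34.035 ÷ 0.56522 = 60.215 rpm
shaft D → shaft E (belt, 23/27): 60.215 ÷ 0.85185 = 70.688 rpm
shaft E → the low-speed shaft (belt, 15.2/13.5): 70.688 ÷ 1.1259 = 62.782 rpm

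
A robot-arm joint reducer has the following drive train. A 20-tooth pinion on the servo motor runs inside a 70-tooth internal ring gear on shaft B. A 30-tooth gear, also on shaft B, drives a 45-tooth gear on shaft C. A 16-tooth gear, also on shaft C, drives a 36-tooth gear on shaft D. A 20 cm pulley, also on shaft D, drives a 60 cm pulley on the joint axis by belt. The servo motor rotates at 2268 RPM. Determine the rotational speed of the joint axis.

64 RPM

internal gear 70/20 = 3.5 → 2268/3.5 = 648 RPM
gear mesh 45/30 = 1.5 → 648/1.5 = 432 RPM
gear mesh 36/16 = 2.25 → 432/2.25 = 192 RPM
belt 60/20 = 3 → 192/3 = 64 RPM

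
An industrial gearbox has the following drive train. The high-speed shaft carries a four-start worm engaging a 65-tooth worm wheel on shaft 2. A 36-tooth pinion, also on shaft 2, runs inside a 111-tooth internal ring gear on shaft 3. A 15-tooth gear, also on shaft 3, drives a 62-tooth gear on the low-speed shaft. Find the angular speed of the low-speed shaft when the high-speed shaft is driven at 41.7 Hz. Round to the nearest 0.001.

0.201 Hz

Worm: ratio = 65/4 = 16.25, so shaft 2 turns at 41.7 / 16.25 = 2.5662 Hz.
Internal gear: ratio = 111/36 = 3.0833, so shaft 3 turns at 2.5662 / 3.0833 = 0.83227 Hz.
Gear mesh: ratio = 62/15 = 4.1333, so the low-speed shaft turns at 0.83227 / 4.1333 = 0.20135 Hz.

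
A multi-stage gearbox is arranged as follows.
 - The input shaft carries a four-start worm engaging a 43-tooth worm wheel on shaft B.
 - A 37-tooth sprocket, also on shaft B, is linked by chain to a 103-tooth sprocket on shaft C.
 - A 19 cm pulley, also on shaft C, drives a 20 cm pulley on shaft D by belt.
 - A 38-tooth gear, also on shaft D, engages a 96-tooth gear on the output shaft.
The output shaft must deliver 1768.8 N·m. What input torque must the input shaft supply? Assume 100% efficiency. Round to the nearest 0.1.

Overall ratio R = 10.75 × 2.7838 × 1.0526 × 2.5263 = 79.581.
Input torque = output torque / R = 1768.8 / 79.581 = 22.226 N·m.

22.2 N·m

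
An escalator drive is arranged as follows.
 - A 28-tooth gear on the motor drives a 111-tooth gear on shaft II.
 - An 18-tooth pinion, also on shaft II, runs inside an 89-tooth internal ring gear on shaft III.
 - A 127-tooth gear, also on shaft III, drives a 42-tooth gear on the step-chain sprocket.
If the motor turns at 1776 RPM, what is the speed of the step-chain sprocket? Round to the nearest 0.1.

274.0 RPM

gear mesh 111/28 = 3.9643 → 1776/3.9643 = 448 RPM
internal gear 89/18 = 4.9444 → 448/4.9444 = 90.607 RPM
gear mesh 42/127 = 0.33071 → 90.607/0.33071 = 273.98 RPM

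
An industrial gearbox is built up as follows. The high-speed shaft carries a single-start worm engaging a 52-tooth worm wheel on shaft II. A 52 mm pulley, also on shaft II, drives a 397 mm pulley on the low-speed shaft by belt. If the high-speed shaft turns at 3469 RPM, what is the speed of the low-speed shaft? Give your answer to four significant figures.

Worm: ratio = 52/1 = 52, so shaft II turns at 3469 / 52 = 66.712 RPM.
Belt: ratio = 397/52 = 7.6346, so the low-speed shaft turns at 66.712 / 7.6346 = 8.738 RPM.

8.738 RPM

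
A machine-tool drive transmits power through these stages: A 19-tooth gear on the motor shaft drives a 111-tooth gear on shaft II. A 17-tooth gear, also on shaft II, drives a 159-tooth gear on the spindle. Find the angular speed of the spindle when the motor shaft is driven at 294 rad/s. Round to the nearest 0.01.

5.38 rad/s

Gear mesh: ratio = 111/19 = 5.8421, so shaft II turns at 294 / 5.8421 = 50.324 rad/s.
Gear mesh: ratio = 159/17 = 9.3529, so the spindle turns at 50.324 / 9.3529 = 5.3806 rad/s.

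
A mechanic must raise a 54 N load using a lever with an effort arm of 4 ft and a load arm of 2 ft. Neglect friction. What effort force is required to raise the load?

Lever MA = effort arm / load arm = 4/2 = 2.
Effort = load / MA = 54 / 2 = 27 N.

27 N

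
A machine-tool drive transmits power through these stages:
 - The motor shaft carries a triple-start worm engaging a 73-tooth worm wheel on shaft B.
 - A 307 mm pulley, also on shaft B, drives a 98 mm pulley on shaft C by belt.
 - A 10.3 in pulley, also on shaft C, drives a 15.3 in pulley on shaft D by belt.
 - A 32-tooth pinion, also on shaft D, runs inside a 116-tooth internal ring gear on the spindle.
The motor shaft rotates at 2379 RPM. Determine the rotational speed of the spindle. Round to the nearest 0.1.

the motor shaft → shaft B (worm, 73/3): 2379 ÷ 24.333 = 97.767 RPM
shaft B → shaft C (belt, 98/307): 97.767 ÷ 0.31922 = 306.27 RPM
shaft C → shaft D (belt, 15.3/10.3): 306.27 ÷ 1.4854 = 206.18 RPM
shaft D → the spindle (internal gear, 116/32): 206.18 ÷ 3.625 = 56.878 RPM

56.9 RPM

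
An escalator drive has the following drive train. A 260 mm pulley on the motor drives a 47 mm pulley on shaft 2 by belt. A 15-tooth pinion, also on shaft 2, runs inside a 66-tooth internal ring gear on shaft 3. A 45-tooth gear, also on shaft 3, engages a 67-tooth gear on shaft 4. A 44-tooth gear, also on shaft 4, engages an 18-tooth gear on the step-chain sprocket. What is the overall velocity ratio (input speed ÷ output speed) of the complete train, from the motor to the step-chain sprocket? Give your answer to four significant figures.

0.4845

Each stage contributes driven/driver: belt 47/260 = 0.18077, internal gear 66/15 = 4.4, gear mesh 67/45 = 1.4889, gear mesh 18/44 = 0.40909.
Overall: 0.18077 × 4.4 × 1.4889 × 0.40909 = 0.48446.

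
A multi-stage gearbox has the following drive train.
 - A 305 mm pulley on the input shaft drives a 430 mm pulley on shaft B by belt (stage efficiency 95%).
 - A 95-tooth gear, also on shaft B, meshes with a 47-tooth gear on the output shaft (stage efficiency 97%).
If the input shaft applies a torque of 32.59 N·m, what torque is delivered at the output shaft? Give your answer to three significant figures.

belt 430/305 = 1.4098 → τ = 32.59·1.4098·0.95 = 43.649 N·m
gear mesh 47/95 = 0.49474 → τ = 43.649·0.49474·0.97 = 20.947 N·m

20.9 N·m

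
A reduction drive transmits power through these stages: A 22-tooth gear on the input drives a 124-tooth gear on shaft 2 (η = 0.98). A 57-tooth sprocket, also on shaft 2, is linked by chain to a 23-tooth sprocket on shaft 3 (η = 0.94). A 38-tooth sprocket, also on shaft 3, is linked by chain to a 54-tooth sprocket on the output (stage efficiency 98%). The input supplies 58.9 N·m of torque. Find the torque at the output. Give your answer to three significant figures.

172 N·m

Gear mesh: ratio = 124/22 = 5.6364; torque at shaft 2 = 58.9 × 5.6364 × 0.98 = 325.34 N·m.
Chain: ratio = 23/57 = 0.40351; torque at shaft 3 = 325.34 × 0.40351 × 0.94 = 123.4 N·m.
Chain: ratio = 54/38 = 1.4211; torque at the output = 123.4 × 1.4211 × 0.98 = 171.85 N·m.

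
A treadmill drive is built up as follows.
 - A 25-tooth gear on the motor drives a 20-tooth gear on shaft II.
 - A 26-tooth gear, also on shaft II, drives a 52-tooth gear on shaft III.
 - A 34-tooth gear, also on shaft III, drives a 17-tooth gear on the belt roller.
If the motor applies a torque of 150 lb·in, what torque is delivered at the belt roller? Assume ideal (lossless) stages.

120 lb·in

After the gear mesh (20/25): 150 × 0.8 = 120 lb·in
After the gear mesh (52/26): 120 × 2 = 240 lb·in
After the gear mesh (17/34): 240 × 0.5 = 120 lb·in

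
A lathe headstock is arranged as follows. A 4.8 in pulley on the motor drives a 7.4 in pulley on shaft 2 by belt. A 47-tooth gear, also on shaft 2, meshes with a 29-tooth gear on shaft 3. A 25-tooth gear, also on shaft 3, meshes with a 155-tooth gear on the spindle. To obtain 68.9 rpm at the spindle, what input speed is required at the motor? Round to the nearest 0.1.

Overall ratio R = 1.5417 × 0.61702 × 6.2 = 5.8977.
Required input speed = output speed × R = 68.9 × 5.8977 = 406.35 rpm.

406.4 rpm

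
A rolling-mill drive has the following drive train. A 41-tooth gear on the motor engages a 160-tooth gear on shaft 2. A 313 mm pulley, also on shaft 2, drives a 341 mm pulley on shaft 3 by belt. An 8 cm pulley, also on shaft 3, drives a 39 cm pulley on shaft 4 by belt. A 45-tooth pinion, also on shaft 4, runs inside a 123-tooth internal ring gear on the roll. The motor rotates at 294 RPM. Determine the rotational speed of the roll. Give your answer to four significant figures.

5.190 RPM

gear mesh 160/41 = 3.9024 → 294/3.9024 = 75.338 RPM
belt 341/313 = 1.0895 → 75.338/1.0895 = 69.151 RPM
belt 39/8 = 4.875 → 69.151/4.875 = 14.185 RPM
internal gear 123/45 = 2.7333 → 14.185/2.7333 = 5.1896 RPM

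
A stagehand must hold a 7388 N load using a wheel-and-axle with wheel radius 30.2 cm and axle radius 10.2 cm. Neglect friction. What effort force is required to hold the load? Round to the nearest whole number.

2495 N

Wheel-and-axle MA = R/r = 30.2/10.2 = 2.9608.
Effort = load / MA = 7388 / 2.9608 = 2495.3 N.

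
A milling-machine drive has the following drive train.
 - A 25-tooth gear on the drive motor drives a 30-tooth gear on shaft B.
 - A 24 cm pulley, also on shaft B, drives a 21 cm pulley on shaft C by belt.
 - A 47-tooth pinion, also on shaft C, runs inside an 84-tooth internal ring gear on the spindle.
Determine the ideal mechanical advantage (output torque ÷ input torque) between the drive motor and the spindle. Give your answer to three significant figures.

Each stage contributes driven/driver: gear mesh 30/25 = 1.2, belt 21/24 = 0.875, internal gear 84/47 = 1.7872.
Overall: 1.2 × 0.875 × 1.7872 = 1.8766.

1.88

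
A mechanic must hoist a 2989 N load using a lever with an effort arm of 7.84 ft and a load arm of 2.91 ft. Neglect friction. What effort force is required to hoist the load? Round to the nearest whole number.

Lever MA = effort arm / load arm = 7.84/2.91 = 2.6942.
Effort = load / MA = 2989 / 2.6942 = 1109.4 N.

1109 N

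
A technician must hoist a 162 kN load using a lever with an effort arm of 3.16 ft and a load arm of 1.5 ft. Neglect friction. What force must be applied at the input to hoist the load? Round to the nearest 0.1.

76.9 kN

Lever MA = effort arm / load arm = 3.16/1.5 = 2.1067.
Effort = load / MA = 162 / 2.1067 = 76.899 kN.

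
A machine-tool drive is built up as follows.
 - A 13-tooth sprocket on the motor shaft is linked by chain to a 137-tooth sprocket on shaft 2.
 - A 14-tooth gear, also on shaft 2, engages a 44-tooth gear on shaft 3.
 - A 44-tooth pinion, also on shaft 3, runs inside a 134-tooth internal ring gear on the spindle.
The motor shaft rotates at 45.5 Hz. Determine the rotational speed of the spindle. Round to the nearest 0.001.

the motor shaft → shaft 2 (chain, 137/13): 45.5 ÷ 10.538 = 4.3175 Hz
shaft 2 → shaft 3 (gear mesh, 44/14): 4.3175 ÷ 3.1429 = 1.3738 Hz
shaft 3 → the spindle (internal gear, 134/44): 1.3738 ÷ 3.0455 = 0.45108 Hz

0.451 Hz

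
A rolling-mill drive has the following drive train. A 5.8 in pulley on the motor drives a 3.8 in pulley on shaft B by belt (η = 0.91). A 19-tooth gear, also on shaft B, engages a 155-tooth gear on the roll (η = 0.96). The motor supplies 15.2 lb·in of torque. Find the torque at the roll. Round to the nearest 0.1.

After the belt (3.8/5.8): 15.2 × 0.65517 × 0.91 = 9.0623 lb·in
After the gear mesh (155/19): 9.0623 × 8.1579 × 0.96 = 70.972 lb·in

71.0 lb·in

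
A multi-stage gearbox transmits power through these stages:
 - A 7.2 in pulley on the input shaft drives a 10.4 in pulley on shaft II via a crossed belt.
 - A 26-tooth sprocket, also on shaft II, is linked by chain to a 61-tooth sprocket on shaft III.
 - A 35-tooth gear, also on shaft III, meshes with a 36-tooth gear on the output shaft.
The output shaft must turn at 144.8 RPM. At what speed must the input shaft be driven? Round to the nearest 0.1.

Overall ratio R = 1.4444 × 2.3462 × 1.0286 = 3.4857.
Required input speed = output speed × R = 144.8 × 3.4857 = 504.73 RPM.

504.7 RPM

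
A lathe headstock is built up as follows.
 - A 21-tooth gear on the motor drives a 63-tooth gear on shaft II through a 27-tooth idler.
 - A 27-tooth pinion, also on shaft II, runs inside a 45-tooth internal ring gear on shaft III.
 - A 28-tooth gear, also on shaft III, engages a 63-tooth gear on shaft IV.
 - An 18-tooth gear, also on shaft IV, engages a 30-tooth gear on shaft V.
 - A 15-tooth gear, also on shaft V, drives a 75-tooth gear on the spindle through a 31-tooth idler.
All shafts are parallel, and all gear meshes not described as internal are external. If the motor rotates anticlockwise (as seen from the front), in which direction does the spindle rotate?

anticlockwise

the motor → shaft II: driver → idler → driven is 2 external meshes, 2 reversals → CCW.
shaft II → shaft III: internal mesh, same direction → CCW.
shaft III → shaft IV: external mesh, 1 reversal → CW.
shaft IV → shaft V: external mesh, 1 reversal → CCW.
shaft V → the spindle: driver → idler → driven is 2 external meshes, 2 reversals → CCW.
6 reversals in total — an even number — so the spindle turns the same way as the motor.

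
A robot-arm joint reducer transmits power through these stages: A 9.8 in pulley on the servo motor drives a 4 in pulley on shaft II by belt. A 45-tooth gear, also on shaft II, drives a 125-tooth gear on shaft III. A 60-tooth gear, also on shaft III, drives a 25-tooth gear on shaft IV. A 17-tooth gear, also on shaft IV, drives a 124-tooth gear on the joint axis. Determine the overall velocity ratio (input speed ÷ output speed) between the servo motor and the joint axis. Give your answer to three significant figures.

3.45

Each stage contributes driven/driver: belt 4/9.8 = 0.40816, gear mesh 125/45 = 2.7778, gear mesh 25/60 = 0.41667, gear mesh 124/17 = 7.2941.
Overall: 0.40816 × 2.7778 × 0.41667 × 7.2941 = 3.4458.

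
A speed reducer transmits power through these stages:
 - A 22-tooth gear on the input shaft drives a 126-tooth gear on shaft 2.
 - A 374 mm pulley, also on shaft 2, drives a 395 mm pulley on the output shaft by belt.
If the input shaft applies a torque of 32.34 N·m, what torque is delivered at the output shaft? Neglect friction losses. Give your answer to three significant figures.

After the gear mesh (126/22): 32.34 × 5.7273 = 185.22 N·m
After the belt (395/374): 185.22 × 1.0561 = 195.62 N·m

196 N·m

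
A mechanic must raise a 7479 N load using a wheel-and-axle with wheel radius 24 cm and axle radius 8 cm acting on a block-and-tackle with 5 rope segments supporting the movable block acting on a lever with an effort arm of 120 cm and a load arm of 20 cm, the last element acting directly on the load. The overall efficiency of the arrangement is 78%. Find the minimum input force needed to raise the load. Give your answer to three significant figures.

107 N

Wheel-and-axle MA = R/r = 24/8 = 3.
Block-and-tackle MA = number of supporting rope parts = 5.
Lever MA = effort arm / load arm = 120/20 = 6.
Combined ideal MA = 3 × 5 × 6 = 90.
Actual MA = 90 × 0.78 = 70.2.
Effort = load / actual MA = 7479 / 70.2 = 106.54 N.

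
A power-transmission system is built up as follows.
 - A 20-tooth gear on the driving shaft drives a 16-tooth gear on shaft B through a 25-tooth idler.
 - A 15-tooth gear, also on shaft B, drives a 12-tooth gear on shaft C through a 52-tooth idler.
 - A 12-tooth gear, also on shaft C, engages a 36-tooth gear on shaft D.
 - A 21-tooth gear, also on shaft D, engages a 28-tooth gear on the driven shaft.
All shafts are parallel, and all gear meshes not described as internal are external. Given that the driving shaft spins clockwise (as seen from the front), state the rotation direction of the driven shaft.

clockwise

the driving shaft → shaft B: driver → idler → driven is 2 external meshes, 2 reversals → CW.
shaft B → shaft C: driver → idler → driven is 2 external meshes, 2 reversals → CW.
shaft C → shaft D: external mesh, 1 reversal → CCW.
shaft D → the driven shaft: external mesh, 1 reversal → CW.
6 reversals in total — an even number — so the driven shaft turns the same way as the driving shaft.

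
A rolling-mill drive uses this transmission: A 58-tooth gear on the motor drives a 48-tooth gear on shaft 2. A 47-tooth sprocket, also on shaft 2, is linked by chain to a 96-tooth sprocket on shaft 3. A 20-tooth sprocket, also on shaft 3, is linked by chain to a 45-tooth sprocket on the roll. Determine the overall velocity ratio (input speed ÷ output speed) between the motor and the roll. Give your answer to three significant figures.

3.80

Each stage contributes driven/driver: gear mesh 48/58 = 0.82759, chain 96/47 = 2.0426, chain 45/20 = 2.25.
Overall: 0.82759 × 2.0426 × 2.25 = 3.8034.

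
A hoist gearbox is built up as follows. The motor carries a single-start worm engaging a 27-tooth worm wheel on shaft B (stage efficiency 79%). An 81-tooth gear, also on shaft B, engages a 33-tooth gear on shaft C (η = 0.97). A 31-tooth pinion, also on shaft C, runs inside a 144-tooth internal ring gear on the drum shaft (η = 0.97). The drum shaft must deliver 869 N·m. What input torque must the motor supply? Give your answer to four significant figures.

Overall ratio R = 27 × 0.40741 × 4.6452 = 51.097; overall efficiency η = 0.79 × 0.97 × 0.97 = 0.7433.
Input torque = output torque / (R × η) = 869 / (51.097 × 0.7433) = 22.88 N·m.

22.88 N·m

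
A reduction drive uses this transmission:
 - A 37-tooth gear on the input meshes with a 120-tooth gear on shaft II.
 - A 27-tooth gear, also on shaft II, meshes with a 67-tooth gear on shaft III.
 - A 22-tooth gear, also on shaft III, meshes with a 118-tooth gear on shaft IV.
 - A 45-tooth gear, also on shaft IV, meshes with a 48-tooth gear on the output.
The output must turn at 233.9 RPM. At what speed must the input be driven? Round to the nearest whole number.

Overall ratio R = 3.2432 × 2.4815 × 5.3636 × 1.0667 = 46.045.
Required input speed = output speed × R = 233.9 × 46.045 = 10770 RPM.

10770 RPM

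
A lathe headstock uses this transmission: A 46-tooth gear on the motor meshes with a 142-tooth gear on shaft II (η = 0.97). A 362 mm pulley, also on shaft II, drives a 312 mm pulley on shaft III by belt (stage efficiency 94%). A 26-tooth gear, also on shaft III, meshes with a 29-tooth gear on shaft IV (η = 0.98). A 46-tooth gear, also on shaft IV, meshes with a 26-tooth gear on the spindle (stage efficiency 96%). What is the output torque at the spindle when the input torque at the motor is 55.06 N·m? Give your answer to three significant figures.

gear mesh 142/46 = 3.087 → τ = 55.06·3.087·0.97 = 164.87 N·m
belt 312/362 = 0.86188 → τ = 164.87·0.86188·0.94 = 133.57 N·m
gear mesh 29/26 = 1.1154 → τ = 133.57·1.1154·0.98 = 146 N·m
gear mesh 26/46 = 0.56522 → τ = 146·0.56522·0.96 = 79.223 N·m

79.2 N·m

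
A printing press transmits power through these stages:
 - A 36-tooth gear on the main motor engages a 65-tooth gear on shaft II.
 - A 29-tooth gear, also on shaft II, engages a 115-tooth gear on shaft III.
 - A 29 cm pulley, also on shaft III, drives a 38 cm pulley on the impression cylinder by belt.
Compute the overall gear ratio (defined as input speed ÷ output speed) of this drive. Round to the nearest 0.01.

Each stage contributes driven/driver: gear mesh 65/36 = 1.8056, gear mesh 115/29 = 3.9655, belt 38/29 = 1.3103.
Overall: 1.8056 × 3.9655 × 1.3103 = 9.382.

9.38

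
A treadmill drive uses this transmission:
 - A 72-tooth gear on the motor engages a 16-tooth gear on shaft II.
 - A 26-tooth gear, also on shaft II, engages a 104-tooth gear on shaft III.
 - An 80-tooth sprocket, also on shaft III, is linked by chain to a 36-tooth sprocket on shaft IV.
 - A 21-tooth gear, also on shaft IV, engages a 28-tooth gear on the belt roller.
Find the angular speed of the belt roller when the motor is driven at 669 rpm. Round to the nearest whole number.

1254 rpm

gear mesh 16/72 = 0.22222 → 669/0.22222 = 3010.5 rpm
gear mesh 104/26 = 4 → 3010.5/4 = 752.62 rpm
chain 36/80 = 0.45 → 752.62/0.45 = 1672.5 rpm
gear mesh 28/21 = 1.3333 → 1672.5/1.3333 = 1254.4 rpm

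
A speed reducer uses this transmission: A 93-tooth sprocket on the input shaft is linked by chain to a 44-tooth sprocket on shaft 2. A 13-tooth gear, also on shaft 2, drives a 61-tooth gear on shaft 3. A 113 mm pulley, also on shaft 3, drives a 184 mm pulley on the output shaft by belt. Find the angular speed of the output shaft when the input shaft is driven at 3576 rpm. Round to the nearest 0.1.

989.2 rpm

the input shaft → shaft 2 (chain, 44/93): 3576 ÷ 0.47312 = 7558.4 rpm
shaft 2 → shaft 3 (gear mesh, 61/13): 7558.4 ÷ 4.6923 = 1610.8 rpm
shaft 3 → the output shaft (belt, 184/113): 1610.8 ÷ 1.6283 = 989.24 rpm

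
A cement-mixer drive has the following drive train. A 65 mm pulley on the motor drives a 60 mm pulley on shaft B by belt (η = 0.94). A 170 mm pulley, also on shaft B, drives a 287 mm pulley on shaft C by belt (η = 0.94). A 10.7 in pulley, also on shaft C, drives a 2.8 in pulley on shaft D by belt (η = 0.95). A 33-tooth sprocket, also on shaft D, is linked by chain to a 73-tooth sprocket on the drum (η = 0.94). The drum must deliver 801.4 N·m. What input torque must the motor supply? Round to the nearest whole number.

1126 N·m

Overall ratio R = 0.92308 × 1.6882 × 0.26168 × 2.2121 = 0.9021; overall efficiency η = 0.94 × 0.94 × 0.95 × 0.94 = 0.7891.
Input torque = output torque / (R × η) = 801.4 / (0.9021 × 0.7891) = 1125.9 N·m.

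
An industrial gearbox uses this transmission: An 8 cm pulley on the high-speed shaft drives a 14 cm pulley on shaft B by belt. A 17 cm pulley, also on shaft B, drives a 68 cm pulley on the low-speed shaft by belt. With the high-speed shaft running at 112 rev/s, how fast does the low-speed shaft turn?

16 rev/s

the high-speed shaft → shaft B (belt, 14/8): 112 ÷ 1.75 = 64 rev/s
shaft B → the low-speed shaft (belt, 68/17): 64 ÷ 4 = 16 rev/s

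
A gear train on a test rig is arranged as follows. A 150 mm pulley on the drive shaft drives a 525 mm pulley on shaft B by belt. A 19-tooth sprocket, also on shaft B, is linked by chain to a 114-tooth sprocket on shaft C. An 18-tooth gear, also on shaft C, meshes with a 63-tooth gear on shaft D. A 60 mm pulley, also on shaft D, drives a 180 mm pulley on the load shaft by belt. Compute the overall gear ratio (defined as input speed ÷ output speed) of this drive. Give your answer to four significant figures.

Each stage contributes driven/driver: belt 525/150 = 3.5, chain 114/19 = 6, gear mesh 63/18 = 3.5, belt 180/60 = 3.
Overall: 3.5 × 6 × 3.5 × 3 = 220.5.

220.5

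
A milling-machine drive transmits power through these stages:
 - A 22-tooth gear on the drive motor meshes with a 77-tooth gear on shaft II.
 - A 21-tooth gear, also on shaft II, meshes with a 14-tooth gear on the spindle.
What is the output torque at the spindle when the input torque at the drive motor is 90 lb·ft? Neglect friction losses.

210 lb·ft

After the gear mesh (77/22): 90 × 3.5 = 315 lb·ft
After the gear mesh (14/21): 315 × 0.66667 = 210 lb·ft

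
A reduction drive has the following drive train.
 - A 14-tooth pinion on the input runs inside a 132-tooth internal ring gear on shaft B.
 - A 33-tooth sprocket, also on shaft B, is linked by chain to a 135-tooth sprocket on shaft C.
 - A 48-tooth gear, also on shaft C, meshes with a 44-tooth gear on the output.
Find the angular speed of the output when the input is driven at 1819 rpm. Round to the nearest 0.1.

the input → shaft B (internal gear, 132/14): 1819 ÷ 9.4286 = 192.92 rpm
shaft B → shaft C (chain, 135/33): 192.92 ÷ 4.0909 = 47.159 rpm
shaft C → the output (gear mesh, 44/48): 47.159 ÷ 0.91667 = 51.446 rpm

51.4 rpm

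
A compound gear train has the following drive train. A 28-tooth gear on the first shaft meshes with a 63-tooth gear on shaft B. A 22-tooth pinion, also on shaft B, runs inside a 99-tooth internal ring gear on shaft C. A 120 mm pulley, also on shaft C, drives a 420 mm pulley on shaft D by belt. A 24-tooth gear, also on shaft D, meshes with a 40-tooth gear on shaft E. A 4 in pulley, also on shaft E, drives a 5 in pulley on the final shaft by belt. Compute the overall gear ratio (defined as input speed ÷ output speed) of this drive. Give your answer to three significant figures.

Each stage contributes driven/driver: gear mesh 63/28 = 2.25, internal gear 99/22 = 4.5, belt 420/120 = 3.5, gear mesh 40/24 = 1.6667, belt 5/4 = 1.25.
Overall: 2.25 × 4.5 × 3.5 × 1.6667 × 1.25 = 73.828.

73.8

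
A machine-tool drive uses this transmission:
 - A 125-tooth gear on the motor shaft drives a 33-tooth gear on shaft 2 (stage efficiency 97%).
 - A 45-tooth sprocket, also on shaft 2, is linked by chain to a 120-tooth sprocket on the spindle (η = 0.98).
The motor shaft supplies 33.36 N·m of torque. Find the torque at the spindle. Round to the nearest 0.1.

22.3 N·m

gear mesh 33/125 = 0.264 → τ = 33.36·0.264·0.97 = 8.5428 N·m
chain 120/45 = 2.6667 → τ = 8.5428·2.6667·0.98 = 22.325 N·m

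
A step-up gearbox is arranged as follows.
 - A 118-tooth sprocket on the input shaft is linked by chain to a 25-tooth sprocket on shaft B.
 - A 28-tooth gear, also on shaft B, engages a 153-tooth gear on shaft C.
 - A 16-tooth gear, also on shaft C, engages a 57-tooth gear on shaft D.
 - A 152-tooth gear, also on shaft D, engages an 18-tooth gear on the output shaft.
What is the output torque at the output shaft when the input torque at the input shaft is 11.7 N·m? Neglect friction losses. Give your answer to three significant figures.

Chain: ratio = 25/118 = 0.21186; torque at shaft B = 11.7 × 0.21186 = 2.4788 N·m.
Gear mesh: ratio = 153/28 = 5.4643; torque at shaft C = 2.4788 × 5.4643 = 13.545 N·m.
Gear mesh: ratio = 57/16 = 3.5625; torque at shaft D = 13.545 × 3.5625 = 48.254 N·m.
Gear mesh: ratio = 18/152 = 0.11842; torque at the output shaft = 48.254 × 0.11842 = 5.7143 N·m.

5.71 N·m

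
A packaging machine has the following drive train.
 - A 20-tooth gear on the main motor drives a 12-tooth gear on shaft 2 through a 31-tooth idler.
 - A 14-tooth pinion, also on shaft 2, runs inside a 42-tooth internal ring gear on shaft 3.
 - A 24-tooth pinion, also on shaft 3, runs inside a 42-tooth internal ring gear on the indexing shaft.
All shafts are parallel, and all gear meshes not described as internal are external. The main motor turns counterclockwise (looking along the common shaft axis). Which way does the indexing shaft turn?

the main motor → shaft 2: driver → idler → driven is 2 external meshes, 2 reversals → CCW.
shaft 2 → shaft 3: internal mesh, same direction → CCW.
shaft 3 → the indexing shaft: internal mesh, same direction → CCW.
2 reversals in total — an even number — so the indexing shaft turns the same way as the main motor.

counterclockwise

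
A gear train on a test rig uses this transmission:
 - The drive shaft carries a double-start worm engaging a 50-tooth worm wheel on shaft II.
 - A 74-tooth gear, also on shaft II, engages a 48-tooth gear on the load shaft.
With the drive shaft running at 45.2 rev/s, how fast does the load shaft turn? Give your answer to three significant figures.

2.79 rev/s

the drive shaft → shaft II (worm, 50/2): 45.2 ÷ 25 = 1.808 rev/s
shaft II → the load shaft (gear mesh, 48/74): 1.808 ÷ 0.64865 = 2.7873 rev/s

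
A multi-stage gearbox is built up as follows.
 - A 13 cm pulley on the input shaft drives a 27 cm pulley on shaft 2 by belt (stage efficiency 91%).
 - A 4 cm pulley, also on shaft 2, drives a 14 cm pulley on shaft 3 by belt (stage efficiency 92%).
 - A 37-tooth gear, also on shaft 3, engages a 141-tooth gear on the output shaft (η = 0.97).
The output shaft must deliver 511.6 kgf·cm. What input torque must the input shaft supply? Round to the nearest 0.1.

22.7 kgf·cm

Overall ratio R = 2.0769 × 3.5 × 3.8108 = 27.702; overall efficiency η = 0.91 × 0.92 × 0.97 = 0.8121.
Input torque = output torque / (R × η) = 511.6 / (27.702 × 0.8121) = 22.742 kgf·cm.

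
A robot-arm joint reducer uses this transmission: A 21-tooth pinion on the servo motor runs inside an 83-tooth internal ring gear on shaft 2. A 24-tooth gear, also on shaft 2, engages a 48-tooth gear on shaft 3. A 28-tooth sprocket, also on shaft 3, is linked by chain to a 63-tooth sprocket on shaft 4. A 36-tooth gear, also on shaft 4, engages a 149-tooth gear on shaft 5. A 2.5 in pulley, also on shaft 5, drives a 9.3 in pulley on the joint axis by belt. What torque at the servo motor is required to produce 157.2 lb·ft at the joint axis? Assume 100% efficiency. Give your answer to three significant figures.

0.574 lb·ft

Overall ratio R = 3.9524 × 2 × 2.25 × 4.1389 × 3.72 = 273.84.
Input torque = output torque / R = 157.2 / 273.84 = 0.57406 lb·ft.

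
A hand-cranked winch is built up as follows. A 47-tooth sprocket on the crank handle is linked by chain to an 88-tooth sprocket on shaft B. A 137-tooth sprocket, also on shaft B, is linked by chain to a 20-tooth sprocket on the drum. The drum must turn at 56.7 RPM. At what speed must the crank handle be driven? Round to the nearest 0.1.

15.5 RPM

Overall ratio R = 1.8723 × 0.14599 = 0.27333.
Required input speed = output speed × R = 56.7 × 0.27333 = 15.498 RPM.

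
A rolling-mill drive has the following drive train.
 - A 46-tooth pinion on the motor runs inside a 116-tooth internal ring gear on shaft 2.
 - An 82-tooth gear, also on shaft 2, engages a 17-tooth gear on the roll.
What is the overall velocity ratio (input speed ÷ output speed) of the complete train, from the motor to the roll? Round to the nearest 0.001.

Each stage contributes driven/driver: internal gear 116/46 = 2.5217, gear mesh 17/82 = 0.20732.
Overall: 2.5217 × 0.20732 = 0.5228.

0.523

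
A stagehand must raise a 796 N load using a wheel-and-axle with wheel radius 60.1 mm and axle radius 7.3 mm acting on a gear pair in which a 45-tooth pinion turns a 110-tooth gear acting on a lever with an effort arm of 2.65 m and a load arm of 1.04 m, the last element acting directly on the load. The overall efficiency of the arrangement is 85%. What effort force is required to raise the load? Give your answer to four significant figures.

18.26 N

Wheel-and-axle MA = R/r = 60.1/7.3 = 8.2329.
Gear pair MA = 110/45 = 2.4444.
Lever MA = effort arm / load arm = 2.65/1.04 = 2.5481.
Combined ideal MA = 8.2329 × 2.4444 × 2.5481 = 51.28.
Actual MA = 51.28 × 0.85 = 43.588.
Effort = load / actual MA = 796 / 43.588 = 18.262 N.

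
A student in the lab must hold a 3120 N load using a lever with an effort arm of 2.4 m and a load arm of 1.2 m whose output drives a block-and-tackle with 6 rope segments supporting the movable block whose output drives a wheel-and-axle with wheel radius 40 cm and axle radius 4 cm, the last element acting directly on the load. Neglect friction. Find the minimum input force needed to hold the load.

26 N

Lever MA = effort arm / load arm = 2.4/1.2 = 2.
Block-and-tackle MA = number of supporting rope parts = 6.
Wheel-and-axle MA = R/r = 40/4 = 10.
Combined ideal MA = 2 × 6 × 10 = 120.
Effort = load / MA = 3120 / 120 = 26 N.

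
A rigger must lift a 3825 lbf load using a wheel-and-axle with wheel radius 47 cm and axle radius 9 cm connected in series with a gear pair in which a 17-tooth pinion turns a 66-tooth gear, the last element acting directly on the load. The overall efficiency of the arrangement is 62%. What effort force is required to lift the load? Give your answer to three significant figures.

304 lbf

Wheel-and-axle MA = R/r = 47/9 = 5.2222.
Gear pair MA = 66/17 = 3.8824.
Combined ideal MA = 5.2222 × 3.8824 = 20.275.
Actual MA = 20.275 × 0.62 = 12.57.
Effort = load / actual MA = 3825 / 12.57 = 304.29 lbf.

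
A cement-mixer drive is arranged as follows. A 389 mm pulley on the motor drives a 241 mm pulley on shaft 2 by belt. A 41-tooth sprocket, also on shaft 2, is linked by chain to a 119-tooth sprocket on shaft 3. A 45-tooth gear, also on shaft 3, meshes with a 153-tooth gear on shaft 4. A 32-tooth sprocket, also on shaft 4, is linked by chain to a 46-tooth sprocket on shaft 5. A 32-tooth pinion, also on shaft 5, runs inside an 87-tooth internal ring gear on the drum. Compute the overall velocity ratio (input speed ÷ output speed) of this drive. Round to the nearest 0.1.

Each stage contributes driven/driver: belt 241/389 = 0.61954, chain 119/41 = 2.9024, gear mesh 153/45 = 3.4, chain 46/32 = 1.4375, internal gear 87/32 = 2.7188.
Overall: 0.61954 × 2.9024 × 3.4 × 1.4375 × 2.7188 = 23.894.

23.9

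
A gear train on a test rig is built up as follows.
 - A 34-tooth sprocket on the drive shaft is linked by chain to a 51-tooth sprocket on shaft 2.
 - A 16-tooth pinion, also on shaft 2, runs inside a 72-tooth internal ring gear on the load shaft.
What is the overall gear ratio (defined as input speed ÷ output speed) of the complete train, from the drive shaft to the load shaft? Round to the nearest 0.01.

Each stage contributes driven/driver: chain 51/34 = 1.5, internal gear 72/16 = 4.5.
Overall: 1.5 × 4.5 = 6.75.

6.75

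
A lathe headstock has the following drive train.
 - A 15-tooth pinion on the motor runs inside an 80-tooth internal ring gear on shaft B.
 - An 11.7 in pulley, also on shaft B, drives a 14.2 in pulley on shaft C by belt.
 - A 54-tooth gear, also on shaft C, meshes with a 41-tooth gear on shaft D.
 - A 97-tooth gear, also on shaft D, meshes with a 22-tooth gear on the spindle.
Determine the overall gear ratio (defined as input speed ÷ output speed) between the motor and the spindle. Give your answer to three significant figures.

1.11

Each stage contributes driven/driver: internal gear 80/15 = 5.3333, belt 14.2/11.7 = 1.2137, gear mesh 41/54 = 0.75926, gear mesh 22/97 = 0.2268.
Overall: 5.3333 × 1.2137 × 0.75926 × 0.2268 = 1.1147.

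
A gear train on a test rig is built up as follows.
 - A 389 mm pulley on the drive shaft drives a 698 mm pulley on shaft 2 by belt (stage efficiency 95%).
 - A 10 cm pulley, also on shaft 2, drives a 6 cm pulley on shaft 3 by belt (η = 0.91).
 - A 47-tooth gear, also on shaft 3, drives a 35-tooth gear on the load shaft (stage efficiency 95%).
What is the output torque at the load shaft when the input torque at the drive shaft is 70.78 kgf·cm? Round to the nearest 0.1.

belt 698/389 = 1.7943 → τ = 70.78·1.7943·0.95 = 120.65 kgf·cm
belt 6/10 = 0.6 → τ = 120.65·0.6·0.91 = 65.877 kgf·cm
gear mesh 35/47 = 0.74468 → τ = 65.877·0.74468·0.95 = 46.604 kgf·cm

46.6 kgf·cm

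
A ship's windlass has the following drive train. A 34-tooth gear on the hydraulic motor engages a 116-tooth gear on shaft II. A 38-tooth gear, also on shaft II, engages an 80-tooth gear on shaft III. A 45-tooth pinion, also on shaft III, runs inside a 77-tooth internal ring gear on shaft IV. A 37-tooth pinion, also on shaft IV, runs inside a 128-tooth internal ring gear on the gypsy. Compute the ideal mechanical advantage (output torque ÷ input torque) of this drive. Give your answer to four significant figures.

Each stage contributes driven/driver: gear mesh 116/34 = 3.4118, gear mesh 80/38 = 2.1053, internal gear 77/45 = 1.7111, internal gear 128/37 = 3.4595.
Overall: 3.4118 × 2.1053 × 1.7111 × 3.4595 = 42.518.

42.52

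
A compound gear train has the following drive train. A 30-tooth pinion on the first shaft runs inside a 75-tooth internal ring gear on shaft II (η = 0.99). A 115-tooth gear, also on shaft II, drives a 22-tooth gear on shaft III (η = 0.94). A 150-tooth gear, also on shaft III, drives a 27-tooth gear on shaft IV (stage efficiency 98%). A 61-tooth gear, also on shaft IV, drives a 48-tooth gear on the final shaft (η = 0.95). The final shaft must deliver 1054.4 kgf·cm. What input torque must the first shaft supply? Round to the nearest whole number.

Overall ratio R = 2.5 × 0.1913 × 0.18 × 0.78689 = 0.067741; overall efficiency η = 0.99 × 0.94 × 0.98 × 0.95 = 0.8664.
Input torque = output torque / (R × η) = 1054.4 / (0.067741 × 0.8664) = 17966 kgf·cm.

17966 kgf·cm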